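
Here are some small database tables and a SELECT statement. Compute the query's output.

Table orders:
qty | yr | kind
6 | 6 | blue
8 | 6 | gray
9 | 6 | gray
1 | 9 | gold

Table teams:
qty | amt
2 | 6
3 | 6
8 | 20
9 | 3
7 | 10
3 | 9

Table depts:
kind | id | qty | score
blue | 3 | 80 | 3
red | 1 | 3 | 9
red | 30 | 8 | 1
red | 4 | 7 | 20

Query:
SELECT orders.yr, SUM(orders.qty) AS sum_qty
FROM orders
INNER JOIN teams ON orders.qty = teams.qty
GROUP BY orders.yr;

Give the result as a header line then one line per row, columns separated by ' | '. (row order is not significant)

After JOIN teams (2 rows):
orders.qty | orders.yr | orders.kind | teams.qty | teams.amt
8 | 6 | gray | 8 | 20
9 | 6 | gray | 9 | 3
After GROUP BY (1 rows):
orders.yr | sum_qty
6 | 17

== RESULT ==
orders.yr | sum_qty
6 | 17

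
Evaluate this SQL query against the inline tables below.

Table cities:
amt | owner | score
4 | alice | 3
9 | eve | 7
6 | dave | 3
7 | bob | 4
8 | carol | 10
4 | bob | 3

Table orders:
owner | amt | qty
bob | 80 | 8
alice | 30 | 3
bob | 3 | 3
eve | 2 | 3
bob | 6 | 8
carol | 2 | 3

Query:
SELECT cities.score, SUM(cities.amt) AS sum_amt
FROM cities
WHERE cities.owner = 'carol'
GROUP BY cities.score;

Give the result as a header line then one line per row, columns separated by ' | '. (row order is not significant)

== RESULT ==
cities.score | sum_amt
10 | 8

Derivation:
After WHERE (1 rows):
cities.amt | cities.owner | cities.score
8 | carol | 10
After GROUP BY (1 rows):
cities.score | sum_amt
10 | 8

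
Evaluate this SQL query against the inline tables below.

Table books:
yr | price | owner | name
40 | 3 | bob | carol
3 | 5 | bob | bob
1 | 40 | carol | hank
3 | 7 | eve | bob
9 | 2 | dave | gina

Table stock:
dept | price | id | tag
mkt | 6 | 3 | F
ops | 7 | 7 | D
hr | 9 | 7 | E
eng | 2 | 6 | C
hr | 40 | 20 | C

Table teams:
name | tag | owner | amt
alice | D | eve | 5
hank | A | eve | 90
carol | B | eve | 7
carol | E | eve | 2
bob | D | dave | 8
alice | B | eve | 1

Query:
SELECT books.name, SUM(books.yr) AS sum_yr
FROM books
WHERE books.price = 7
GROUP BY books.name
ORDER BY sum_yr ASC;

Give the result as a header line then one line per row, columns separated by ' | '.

== RESULT ==
books.name | sum_yr
bob | 3

Derivation:
After WHERE (1 rows):
books.yr | books.price | books.owner | books.name
3 | 7 | eve | bob
After GROUP BY (1 rows):
books.name | sum_yr
bob | 3
After ORDER BY (1 rows):
books.name | sum_yr
bob | 3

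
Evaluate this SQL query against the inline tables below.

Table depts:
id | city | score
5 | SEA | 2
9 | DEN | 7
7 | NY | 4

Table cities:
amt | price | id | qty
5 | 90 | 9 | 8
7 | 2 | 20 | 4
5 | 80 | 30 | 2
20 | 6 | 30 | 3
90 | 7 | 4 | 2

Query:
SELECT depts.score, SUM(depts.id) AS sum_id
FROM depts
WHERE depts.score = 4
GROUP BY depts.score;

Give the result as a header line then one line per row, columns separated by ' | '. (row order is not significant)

== RESULT ==
depts.score | sum_id
4 | 7

Derivation:
After WHERE (1 rows):
depts.id | depts.city | depts.score
7 | NY | 4
After GROUP BY (1 rows):
depts.score | sum_id
4 | 7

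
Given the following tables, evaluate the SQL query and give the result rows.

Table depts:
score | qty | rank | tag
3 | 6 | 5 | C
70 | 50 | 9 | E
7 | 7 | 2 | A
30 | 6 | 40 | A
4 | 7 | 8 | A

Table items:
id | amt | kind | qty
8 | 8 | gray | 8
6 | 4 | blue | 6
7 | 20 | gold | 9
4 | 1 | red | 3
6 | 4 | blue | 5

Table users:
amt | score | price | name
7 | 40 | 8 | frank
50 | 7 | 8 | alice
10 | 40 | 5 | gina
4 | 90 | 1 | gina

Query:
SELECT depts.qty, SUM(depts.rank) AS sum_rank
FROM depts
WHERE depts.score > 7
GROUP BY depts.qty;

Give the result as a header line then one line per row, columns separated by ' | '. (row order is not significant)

After WHERE (2 rows):
depts.score | depts.qty | depts.rank | depts.tag
70 | 50 | 9 | E
30 | 6 | 40 | A
After GROUP BY (2 rows):
depts.qty | sum_rank
50 | 9
6 | 40

== RESULT ==
depts.qty | sum_rank
50 | 9
6 | 40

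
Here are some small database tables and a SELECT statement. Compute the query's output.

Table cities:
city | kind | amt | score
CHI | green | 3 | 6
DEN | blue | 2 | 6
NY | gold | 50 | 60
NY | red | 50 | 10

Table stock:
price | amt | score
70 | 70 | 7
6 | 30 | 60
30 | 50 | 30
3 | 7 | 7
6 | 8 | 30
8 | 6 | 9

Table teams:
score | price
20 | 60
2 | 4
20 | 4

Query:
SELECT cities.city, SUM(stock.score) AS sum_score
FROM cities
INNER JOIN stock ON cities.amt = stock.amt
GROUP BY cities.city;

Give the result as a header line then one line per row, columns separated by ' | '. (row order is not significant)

== RESULT ==
cities.city | sum_score
NY | 60

Derivation:
After JOIN stock (2 rows):
cities.city | cities.kind | cities.amt | cities.score | stock.price | stock.amt | stock.score
NY | gold | 50 | 60 | 30 | 50 | 30
NY | red | 50 | 10 | 30 | 50 | 30
After GROUP BY (1 rows):
cities.city | sum_score
NY | 60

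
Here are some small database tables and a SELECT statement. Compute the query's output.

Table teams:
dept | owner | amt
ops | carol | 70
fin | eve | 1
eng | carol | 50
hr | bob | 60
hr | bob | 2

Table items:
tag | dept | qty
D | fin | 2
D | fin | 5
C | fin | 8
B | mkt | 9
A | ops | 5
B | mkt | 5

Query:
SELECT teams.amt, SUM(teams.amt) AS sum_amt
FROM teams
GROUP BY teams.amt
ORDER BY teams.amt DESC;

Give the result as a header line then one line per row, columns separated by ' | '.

After GROUP BY (5 rows):
teams.amt | sum_amt
70 | 70
1 | 1
50 | 50
60 | 60
2 | 2
After ORDER BY (5 rows):
teams.amt | sum_amt
70 | 70
60 | 60
50 | 50
2 | 2
1 | 1

== RESULT ==
teams.amt | sum_amt
70 | 70
60 | 60
50 | 50
2 | 2
1 | 1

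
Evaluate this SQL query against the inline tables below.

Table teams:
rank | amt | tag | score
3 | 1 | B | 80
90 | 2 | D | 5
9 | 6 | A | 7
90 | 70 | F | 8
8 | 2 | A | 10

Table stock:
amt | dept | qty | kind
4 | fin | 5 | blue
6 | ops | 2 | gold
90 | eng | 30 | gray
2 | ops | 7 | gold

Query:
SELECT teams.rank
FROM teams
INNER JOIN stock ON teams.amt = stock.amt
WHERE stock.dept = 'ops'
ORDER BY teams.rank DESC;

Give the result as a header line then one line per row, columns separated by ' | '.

After JOIN stock (3 rows):
teams.rank | teams.amt | teams.tag | teams.score | stock.amt | stock.dept | stock.qty | stock.kind
90 | 2 | D | 5 | 2 | ops | 7 | gold
9 | 6 | A | 7 | 6 | ops | 2 | gold
8 | 2 | A | 10 | 2 | ops | 7 | gold
After WHERE (3 rows):
teams.rank | teams.amt | teams.tag | teams.score | stock.amt | stock.dept | stock.qty | stock.kind
90 | 2 | D | 5 | 2 | ops | 7 | gold
9 | 6 | A | 7 | 6 | ops | 2 | gold
8 | 2 | A | 10 | 2 | ops | 7 | gold
After SELECT (3 rows):
teams.rank
90
9
8
After ORDER BY (3 rows):
teams.rank
90
9
8

== RESULT ==
teams.rank
90
9
8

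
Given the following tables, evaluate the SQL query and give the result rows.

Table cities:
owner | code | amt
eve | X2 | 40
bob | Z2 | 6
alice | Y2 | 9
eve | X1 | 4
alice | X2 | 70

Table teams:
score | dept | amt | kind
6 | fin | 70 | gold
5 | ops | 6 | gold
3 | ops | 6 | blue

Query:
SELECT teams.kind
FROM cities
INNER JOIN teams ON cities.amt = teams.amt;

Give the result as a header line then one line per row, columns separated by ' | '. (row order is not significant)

== RESULT ==
teams.kind
gold
blue
gold

Derivation:
After JOIN teams (3 rows):
cities.owner | cities.code | cities.amt | teams.score | teams.dept | teams.amt | teams.kind
bob | Z2 | 6 | 5 | ops | 6 | gold
bob | Z2 | 6 | 3 | ops | 6 | blue
alice | X2 | 70 | 6 | fin | 70 | gold
After SELECT (3 rows):
teams.kind
gold
blue
gold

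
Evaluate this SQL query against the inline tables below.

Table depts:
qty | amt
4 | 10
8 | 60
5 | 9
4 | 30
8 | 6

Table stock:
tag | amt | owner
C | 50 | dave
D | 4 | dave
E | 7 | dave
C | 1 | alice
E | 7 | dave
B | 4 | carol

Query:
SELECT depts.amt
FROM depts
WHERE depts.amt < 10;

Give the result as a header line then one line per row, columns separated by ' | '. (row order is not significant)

After WHERE (2 rows):
depts.qty | depts.amt
5 | 9
8 | 6
After SELECT (2 rows):
depts.amt
9
6

== RESULT ==
depts.amt
9
6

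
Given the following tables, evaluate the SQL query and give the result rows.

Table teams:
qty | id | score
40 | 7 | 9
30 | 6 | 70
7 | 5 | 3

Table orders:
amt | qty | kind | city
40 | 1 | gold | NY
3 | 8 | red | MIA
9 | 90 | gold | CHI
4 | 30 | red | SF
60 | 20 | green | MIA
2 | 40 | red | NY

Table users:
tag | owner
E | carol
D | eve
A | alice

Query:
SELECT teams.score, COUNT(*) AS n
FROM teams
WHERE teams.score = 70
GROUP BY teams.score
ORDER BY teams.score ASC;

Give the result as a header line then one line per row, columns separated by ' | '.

After WHERE (1 rows):
teams.qty | teams.id | teams.score
30 | 6 | 70
After GROUP BY (1 rows):
teams.score | n
70 | 1
After ORDER BY (1 rows):
teams.score | n
70 | 1

== RESULT ==
teams.score | n
70 | 1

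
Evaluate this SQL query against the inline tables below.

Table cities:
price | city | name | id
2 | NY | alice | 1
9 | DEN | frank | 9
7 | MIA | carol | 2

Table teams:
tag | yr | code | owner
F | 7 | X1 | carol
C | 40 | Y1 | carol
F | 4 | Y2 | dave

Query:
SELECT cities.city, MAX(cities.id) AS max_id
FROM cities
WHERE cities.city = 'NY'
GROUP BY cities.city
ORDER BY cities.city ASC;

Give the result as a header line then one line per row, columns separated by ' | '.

== RESULT ==
cities.city | max_id
NY | 1

Derivation:
After WHERE (1 rows):
cities.price | cities.city | cities.name | cities.id
2 | NY | alice | 1
After GROUP BY (1 rows):
cities.city | max_id
NY | 1
After ORDER BY (1 rows):
cities.city | max_id
NY | 1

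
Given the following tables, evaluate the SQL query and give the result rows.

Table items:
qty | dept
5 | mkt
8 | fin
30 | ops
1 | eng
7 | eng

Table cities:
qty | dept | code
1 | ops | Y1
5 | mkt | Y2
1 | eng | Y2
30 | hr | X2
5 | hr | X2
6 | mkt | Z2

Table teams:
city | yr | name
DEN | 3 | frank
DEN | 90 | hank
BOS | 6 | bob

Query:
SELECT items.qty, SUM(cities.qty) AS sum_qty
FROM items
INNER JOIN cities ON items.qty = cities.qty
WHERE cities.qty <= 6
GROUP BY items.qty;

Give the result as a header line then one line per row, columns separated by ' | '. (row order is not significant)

== RESULT ==
items.qty | sum_qty
5 | 10
1 | 2

Derivation:
After JOIN cities (5 rows):
items.qty | items.dept | cities.qty | cities.dept | cities.code
5 | mkt | 5 | mkt | Y2
5 | mkt | 5 | hr | X2
30 | ops | 30 | hr | X2
1 | eng | 1 | ops | Y1
1 | eng | 1 | eng | Y2
After WHERE (4 rows):
items.qty | items.dept | cities.qty | cities.dept | cities.code
5 | mkt | 5 | mkt | Y2
5 | mkt | 5 | hr | X2
1 | eng | 1 | ops | Y1
1 | eng | 1 | eng | Y2
After GROUP BY (2 rows):
items.qty | sum_qty
5 | 10
1 | 2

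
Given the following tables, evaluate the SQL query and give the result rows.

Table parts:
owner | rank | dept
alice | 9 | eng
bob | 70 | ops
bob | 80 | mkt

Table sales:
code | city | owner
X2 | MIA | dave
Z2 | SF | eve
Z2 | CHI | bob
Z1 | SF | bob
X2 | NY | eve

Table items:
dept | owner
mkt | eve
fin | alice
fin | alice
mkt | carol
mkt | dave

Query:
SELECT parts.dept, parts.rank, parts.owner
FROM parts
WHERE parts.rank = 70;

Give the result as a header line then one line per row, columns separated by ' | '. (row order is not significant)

After WHERE (1 rows):
parts.owner | parts.rank | parts.dept
bob | 70 | ops
After SELECT (1 rows):
parts.dept | parts.rank | parts.owner
ops | 70 | bob

== RESULT ==
parts.dept | parts.rank | parts.owner
ops | 70 | bob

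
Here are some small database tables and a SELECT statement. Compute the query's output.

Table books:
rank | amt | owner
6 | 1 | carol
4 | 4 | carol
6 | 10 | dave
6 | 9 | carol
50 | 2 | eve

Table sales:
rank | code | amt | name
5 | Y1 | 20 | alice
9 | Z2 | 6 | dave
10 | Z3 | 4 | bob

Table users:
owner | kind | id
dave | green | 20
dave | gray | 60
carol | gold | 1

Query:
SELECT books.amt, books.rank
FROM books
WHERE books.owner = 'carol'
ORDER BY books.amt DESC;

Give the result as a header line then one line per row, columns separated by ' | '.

After WHERE (3 rows):
books.rank | books.amt | books.owner
6 | 1 | carol
4 | 4 | carol
6 | 9 | carol
After SELECT (3 rows):
books.amt | books.rank
1 | 6
4 | 4
9 | 6
After ORDER BY (3 rows):
books.amt | books.rank
9 | 6
4 | 4
1 | 6

== RESULT ==
books.amt | books.rank
9 | 6
4 | 4
1 | 6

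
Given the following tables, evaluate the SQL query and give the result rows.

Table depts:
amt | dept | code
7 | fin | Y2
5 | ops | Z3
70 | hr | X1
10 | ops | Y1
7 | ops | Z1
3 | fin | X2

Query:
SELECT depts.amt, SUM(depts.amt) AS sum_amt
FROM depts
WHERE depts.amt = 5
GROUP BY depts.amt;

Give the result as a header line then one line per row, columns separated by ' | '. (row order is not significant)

After WHERE (1 rows):
depts.amt | depts.dept | depts.code
5 | ops | Z3
After GROUP BY (1 rows):
depts.amt | sum_amt
5 | 5

== RESULT ==
depts.amt | sum_amt
5 | 5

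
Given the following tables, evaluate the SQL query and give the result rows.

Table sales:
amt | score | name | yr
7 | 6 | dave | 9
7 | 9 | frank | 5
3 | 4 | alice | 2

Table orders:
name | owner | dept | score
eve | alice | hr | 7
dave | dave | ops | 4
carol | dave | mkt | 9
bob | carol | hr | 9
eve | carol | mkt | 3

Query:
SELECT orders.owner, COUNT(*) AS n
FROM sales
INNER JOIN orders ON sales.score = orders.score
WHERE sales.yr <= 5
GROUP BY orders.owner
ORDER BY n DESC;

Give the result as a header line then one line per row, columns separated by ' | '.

After JOIN orders (3 rows):
sales.amt | sales.score | sales.name | sales.yr | orders.name | orders.owner | orders.dept | orders.score
7 | 9 | frank | 5 | carol | dave | mkt | 9
7 | 9 | frank | 5 | bob | carol | hr | 9
3 | 4 | alice | 2 | dave | dave | ops | 4
After WHERE (3 rows):
sales.amt | sales.score | sales.name | sales.yr | orders.name | orders.owner | orders.dept | orders.score
7 | 9 | frank | 5 | carol | dave | mkt | 9
7 | 9 | frank | 5 | bob | carol | hr | 9
3 | 4 | alice | 2 | dave | dave | ops | 4
After GROUP BY (2 rows):
orders.owner | n
dave | 2
carol | 1
After ORDER BY (2 rows):
orders.owner | n
dave | 2
carol | 1

== RESULT ==
orders.owner | n
dave | 2
carol | 1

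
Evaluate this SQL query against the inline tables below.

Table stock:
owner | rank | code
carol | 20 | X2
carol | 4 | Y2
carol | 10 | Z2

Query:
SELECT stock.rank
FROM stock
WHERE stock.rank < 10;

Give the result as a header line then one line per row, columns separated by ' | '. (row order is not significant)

After WHERE (1 rows):
stock.owner | stock.rank | stock.code
carol | 4 | Y2
After SELECT (1 rows):
stock.rank
4

== RESULT ==
stock.rank
4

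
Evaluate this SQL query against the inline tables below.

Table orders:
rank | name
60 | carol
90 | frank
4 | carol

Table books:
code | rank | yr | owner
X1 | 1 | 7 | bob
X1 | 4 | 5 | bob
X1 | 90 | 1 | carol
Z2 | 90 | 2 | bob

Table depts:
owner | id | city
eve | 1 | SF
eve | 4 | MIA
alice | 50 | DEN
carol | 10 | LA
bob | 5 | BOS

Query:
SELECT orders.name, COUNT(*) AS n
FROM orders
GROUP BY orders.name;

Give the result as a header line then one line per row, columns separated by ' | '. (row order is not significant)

After GROUP BY (2 rows):
orders.name | n
carol | 2
frank | 1

== RESULT ==
orders.name | n
carol | 2
frank | 1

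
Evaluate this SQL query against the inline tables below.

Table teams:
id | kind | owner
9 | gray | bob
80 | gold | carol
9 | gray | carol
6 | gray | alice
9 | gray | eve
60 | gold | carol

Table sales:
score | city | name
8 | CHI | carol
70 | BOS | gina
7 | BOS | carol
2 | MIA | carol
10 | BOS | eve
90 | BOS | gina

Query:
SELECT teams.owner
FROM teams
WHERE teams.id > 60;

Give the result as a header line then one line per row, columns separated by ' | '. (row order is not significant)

== RESULT ==
teams.owner
carol

Derivation:
After WHERE (1 rows):
teams.id | teams.kind | teams.owner
80 | gold | carol
After SELECT (1 rows):
teams.owner
carol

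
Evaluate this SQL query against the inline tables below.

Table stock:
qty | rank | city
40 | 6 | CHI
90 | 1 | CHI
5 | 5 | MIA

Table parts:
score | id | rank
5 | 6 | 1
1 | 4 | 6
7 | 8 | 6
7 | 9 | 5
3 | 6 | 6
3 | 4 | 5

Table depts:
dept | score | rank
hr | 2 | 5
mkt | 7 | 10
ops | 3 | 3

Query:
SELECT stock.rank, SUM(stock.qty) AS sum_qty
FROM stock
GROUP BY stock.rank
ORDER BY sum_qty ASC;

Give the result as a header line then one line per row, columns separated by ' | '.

== RESULT ==
stock.rank | sum_qty
5 | 5
6 | 40
1 | 90

Derivation:
After GROUP BY (3 rows):
stock.rank | sum_qty
6 | 40
1 | 90
5 | 5
After ORDER BY (3 rows):
stock.rank | sum_qty
5 | 5
6 | 40
1 | 90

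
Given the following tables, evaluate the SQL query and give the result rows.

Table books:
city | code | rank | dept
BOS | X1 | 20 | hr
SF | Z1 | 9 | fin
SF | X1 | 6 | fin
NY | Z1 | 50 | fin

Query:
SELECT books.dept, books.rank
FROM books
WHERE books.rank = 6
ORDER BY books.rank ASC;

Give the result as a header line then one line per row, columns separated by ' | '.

After WHERE (1 rows):
books.city | books.code | books.rank | books.dept
SF | X1 | 6 | fin
After SELECT (1 rows):
books.dept | books.rank
fin | 6
After ORDER BY (1 rows):
books.dept | books.rank
fin | 6

== RESULT ==
books.dept | books.rank
fin | 6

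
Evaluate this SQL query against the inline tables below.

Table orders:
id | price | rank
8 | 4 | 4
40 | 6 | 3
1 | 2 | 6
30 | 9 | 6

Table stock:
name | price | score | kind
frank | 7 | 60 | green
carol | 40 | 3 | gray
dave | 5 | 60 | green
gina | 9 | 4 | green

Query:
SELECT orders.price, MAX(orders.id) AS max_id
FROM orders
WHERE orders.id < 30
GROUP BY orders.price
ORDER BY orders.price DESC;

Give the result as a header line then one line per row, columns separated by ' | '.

After WHERE (2 rows):
orders.id | orders.price | orders.rank
8 | 4 | 4
1 | 2 | 6
After GROUP BY (2 rows):
orders.price | max_id
4 | 8
2 | 1
After ORDER BY (2 rows):
orders.price | max_id
4 | 8
2 | 1

== RESULT ==
orders.price | max_id
4 | 8
2 | 1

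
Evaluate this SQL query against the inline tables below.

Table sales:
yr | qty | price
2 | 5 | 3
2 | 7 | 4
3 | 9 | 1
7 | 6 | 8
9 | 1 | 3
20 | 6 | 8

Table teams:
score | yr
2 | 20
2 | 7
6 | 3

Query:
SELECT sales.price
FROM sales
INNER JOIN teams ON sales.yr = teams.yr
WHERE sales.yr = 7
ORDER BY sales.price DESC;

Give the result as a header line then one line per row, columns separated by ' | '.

== RESULT ==
sales.price
8

Derivation:
After JOIN teams (3 rows):
sales.yr | sales.qty | sales.price | teams.score | teams.yr
3 | 9 | 1 | 6 | 3
7 | 6 | 8 | 2 | 7
20 | 6 | 8 | 2 | 20
After WHERE (1 rows):
sales.yr | sales.qty | sales.price | teams.score | teams.yr
7 | 6 | 8 | 2 | 7
After SELECT (1 rows):
sales.price
8
After ORDER BY (1 rows):
sales.price
8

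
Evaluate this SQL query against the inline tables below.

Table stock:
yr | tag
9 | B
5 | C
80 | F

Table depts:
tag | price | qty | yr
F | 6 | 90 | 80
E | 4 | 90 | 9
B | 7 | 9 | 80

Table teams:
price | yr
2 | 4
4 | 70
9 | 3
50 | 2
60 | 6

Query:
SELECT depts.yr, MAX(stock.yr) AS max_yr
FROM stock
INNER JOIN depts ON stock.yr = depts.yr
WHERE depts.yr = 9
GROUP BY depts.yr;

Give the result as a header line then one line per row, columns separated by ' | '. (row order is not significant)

== RESULT ==
depts.yr | max_yr
9 | 9

Derivation:
After JOIN depts (3 rows):
stock.yr | stock.tag | depts.tag | depts.price | depts.qty | depts.yr
9 | B | E | 4 | 90 | 9
80 | F | F | 6 | 90 | 80
80 | F | B | 7 | 9 | 80
After WHERE (1 rows):
stock.yr | stock.tag | depts.tag | depts.price | depts.qty | depts.yr
9 | B | E | 4 | 90 | 9
After GROUP BY (1 rows):
depts.yr | max_yr
9 | 9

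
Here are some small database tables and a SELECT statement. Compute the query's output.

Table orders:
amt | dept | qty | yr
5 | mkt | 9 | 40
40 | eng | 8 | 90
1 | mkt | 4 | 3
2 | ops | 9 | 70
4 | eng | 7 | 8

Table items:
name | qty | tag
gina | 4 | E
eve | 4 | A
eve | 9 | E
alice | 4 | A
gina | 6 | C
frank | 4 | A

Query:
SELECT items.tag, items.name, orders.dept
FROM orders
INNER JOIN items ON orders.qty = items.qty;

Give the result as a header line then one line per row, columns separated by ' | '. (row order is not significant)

== RESULT ==
items.tag | items.name | orders.dept
E | eve | mkt
E | gina | mkt
A | eve | mkt
A | alice | mkt
A | frank | mkt
E | eve | ops

Derivation:
After JOIN items (6 rows):
orders.amt | orders.dept | orders.qty | orders.yr | items.name | items.qty | items.tag
5 | mkt | 9 | 40 | eve | 9 | E
1 | mkt | 4 | 3 | gina | 4 | E
1 | mkt | 4 | 3 | eve | 4 | A
1 | mkt | 4 | 3 | alice | 4 | A
1 | mkt | 4 | 3 | frank | 4 | A
2 | ops | 9 | 70 | eve | 9 | E
After SELECT (6 rows):
items.tag | items.name | orders.dept
E | eve | mkt
E | gina | mkt
A | eve | mkt
A | alice | mkt
A | frank | mkt
E | eve | ops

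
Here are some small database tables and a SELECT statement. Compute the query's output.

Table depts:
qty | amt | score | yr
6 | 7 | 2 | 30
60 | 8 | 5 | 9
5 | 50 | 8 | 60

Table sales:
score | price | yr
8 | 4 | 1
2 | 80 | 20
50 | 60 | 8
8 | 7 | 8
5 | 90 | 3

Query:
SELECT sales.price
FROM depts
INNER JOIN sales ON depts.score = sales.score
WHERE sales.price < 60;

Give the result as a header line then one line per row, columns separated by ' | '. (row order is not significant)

== RESULT ==
sales.price
4
7

Derivation:
After JOIN sales (4 rows):
depts.qty | depts.amt | depts.score | depts.yr | sales.score | sales.price | sales.yr
6 | 7 | 2 | 30 | 2 | 80 | 20
60 | 8 | 5 | 9 | 5 | 90 | 3
5 | 50 | 8 | 60 | 8 | 4 | 1
5 | 50 | 8 | 60 | 8 | 7 | 8
After WHERE (2 rows):
depts.qty | depts.amt | depts.score | depts.yr | sales.score | sales.price | sales.yr
5 | 50 | 8 | 60 | 8 | 4 | 1
5 | 50 | 8 | 60 | 8 | 7 | 8
After SELECT (2 rows):
sales.price
4
7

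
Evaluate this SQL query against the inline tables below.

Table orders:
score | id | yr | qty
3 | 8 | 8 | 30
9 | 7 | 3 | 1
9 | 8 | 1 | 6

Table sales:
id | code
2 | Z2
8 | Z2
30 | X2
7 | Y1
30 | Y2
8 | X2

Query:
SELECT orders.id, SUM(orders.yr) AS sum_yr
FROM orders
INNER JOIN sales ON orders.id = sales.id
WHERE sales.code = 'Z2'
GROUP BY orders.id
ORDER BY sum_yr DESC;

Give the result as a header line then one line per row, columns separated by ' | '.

== RESULT ==
orders.id | sum_yr
8 | 9

Derivation:
After JOIN sales (5 rows):
orders.score | orders.id | orders.yr | orders.qty | sales.id | sales.code
3 | 8 | 8 | 30 | 8 | Z2
3 | 8 | 8 | 30 | 8 | X2
9 | 7 | 3 | 1 | 7 | Y1
9 | 8 | 1 | 6 | 8 | Z2
9 | 8 | 1 | 6 | 8 | X2
After WHERE (2 rows):
orders.score | orders.id | orders.yr | orders.qty | sales.id | sales.code
3 | 8 | 8 | 30 | 8 | Z2
9 | 8 | 1 | 6 | 8 | Z2
After GROUP BY (1 rows):
orders.id | sum_yr
8 | 9
After ORDER BY (1 rows):
orders.id | sum_yr
8 | 9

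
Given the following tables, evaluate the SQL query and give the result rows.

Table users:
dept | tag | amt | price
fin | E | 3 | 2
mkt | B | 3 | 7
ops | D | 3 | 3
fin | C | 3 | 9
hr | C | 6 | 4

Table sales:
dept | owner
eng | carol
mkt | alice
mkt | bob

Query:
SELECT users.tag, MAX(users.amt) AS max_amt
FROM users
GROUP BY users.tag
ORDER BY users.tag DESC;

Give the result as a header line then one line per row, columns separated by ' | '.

== RESULT ==
users.tag | max_amt
E | 3
D | 3
C | 6
B | 3

Derivation:
After GROUP BY (4 rows):
users.tag | max_amt
E | 3
B | 3
D | 3
C | 6
After ORDER BY (4 rows):
users.tag | max_amt
E | 3
D | 3
C | 6
B | 3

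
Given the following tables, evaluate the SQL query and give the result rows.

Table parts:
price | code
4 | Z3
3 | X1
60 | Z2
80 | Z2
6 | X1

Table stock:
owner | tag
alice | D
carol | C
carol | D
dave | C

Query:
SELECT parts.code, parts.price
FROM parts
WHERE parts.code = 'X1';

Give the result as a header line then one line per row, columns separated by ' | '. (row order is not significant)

== RESULT ==
parts.code | parts.price
X1 | 3
X1 | 6

Derivation:
After WHERE (2 rows):
parts.price | parts.code
3 | X1
6 | X1
After SELECT (2 rows):
parts.code | parts.price
X1 | 3
X1 | 6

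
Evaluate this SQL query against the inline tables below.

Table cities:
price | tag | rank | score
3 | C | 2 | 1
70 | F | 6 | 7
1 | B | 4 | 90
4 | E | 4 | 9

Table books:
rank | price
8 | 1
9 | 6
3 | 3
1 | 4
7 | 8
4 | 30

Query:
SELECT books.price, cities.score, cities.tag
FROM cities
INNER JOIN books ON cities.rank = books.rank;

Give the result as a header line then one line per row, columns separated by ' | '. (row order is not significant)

== RESULT ==
books.price | cities.score | cities.tag
30 | 90 | B
30 | 9 | E

Derivation:
After JOIN books (2 rows):
cities.price | cities.tag | cities.rank | cities.score | books.rank | books.price
1 | B | 4 | 90 | 4 | 30
4 | E | 4 | 9 | 4 | 30
After SELECT (2 rows):
books.price | cities.score | cities.tag
30 | 90 | B
30 | 9 | E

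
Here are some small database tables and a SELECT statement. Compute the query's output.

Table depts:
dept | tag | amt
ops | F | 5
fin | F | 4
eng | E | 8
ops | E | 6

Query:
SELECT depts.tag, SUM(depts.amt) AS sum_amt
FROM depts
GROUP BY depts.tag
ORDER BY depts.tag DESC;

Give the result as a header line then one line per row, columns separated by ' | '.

== RESULT ==
depts.tag | sum_amt
F | 9
E | 14

Derivation:
After GROUP BY (2 rows):
depts.tag | sum_amt
F | 9
E | 14
After ORDER BY (2 rows):
depts.tag | sum_amt
F | 9
E | 14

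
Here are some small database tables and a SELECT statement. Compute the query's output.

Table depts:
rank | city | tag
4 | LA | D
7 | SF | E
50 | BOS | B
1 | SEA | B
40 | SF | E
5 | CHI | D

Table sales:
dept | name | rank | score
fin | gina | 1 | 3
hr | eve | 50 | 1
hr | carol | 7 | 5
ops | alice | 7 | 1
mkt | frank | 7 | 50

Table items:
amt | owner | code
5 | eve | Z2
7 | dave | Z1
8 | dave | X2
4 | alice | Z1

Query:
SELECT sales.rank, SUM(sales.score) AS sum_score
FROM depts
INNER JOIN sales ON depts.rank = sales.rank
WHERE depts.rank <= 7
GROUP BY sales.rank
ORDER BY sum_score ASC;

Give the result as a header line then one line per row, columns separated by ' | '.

After JOIN sales (5 rows):
depts.rank | depts.city | depts.tag | sales.dept | sales.name | sales.rank | sales.score
7 | SF | E | hr | carol | 7 | 5
7 | SF | E | ops | alice | 7 | 1
7 | SF | E | mkt | frank | 7 | 50
50 | BOS | B | hr | eve | 50 | 1
1 | SEA | B | fin | gina | 1 | 3
After WHERE (4 rows):
depts.rank | depts.city | depts.tag | sales.dept | sales.name | sales.rank | sales.score
7 | SF | E | hr | carol | 7 | 5
7 | SF | E | ops | alice | 7 | 1
7 | SF | E | mkt | frank | 7 | 50
1 | SEA | B | fin | gina | 1 | 3
After GROUP BY (2 rows):
sales.rank | sum_score
7 | 56
1 | 3
After ORDER BY (2 rows):
sales.rank | sum_score
1 | 3
7 | 56

== RESULT ==
sales.rank | sum_score
1 | 3
7 | 56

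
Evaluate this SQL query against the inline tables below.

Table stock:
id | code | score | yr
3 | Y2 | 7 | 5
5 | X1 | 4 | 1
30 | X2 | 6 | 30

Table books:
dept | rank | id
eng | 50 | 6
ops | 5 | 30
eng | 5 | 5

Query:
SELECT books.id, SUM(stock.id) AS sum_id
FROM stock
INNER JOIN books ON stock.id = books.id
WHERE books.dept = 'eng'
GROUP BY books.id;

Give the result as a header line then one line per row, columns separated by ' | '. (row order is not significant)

After JOIN books (2 rows):
stock.id | stock.code | stock.score | stock.yr | books.dept | books.rank | books.id
5 | X1 | 4 | 1 | eng | 5 | 5
30 | X2 | 6 | 30 | ops | 5 | 30
After WHERE (1 rows):
stock.id | stock.code | stock.score | stock.yr | books.dept | books.rank | books.id
5 | X1 | 4 | 1 | eng | 5 | 5
After GROUP BY (1 rows):
books.id | sum_id
5 | 5

== RESULT ==
books.id | sum_id
5 | 5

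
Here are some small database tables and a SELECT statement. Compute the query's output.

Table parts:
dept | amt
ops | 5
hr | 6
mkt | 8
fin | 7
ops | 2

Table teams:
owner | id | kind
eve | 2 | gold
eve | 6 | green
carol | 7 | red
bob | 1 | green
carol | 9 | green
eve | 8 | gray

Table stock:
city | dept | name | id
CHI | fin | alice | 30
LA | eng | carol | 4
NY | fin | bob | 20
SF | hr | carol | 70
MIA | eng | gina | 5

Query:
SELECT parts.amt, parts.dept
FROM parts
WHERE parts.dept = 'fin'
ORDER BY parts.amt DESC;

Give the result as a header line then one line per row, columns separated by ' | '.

== RESULT ==
parts.amt | parts.dept
7 | fin

Derivation:
After WHERE (1 rows):
parts.dept | parts.amt
fin | 7
After SELECT (1 rows):
parts.amt | parts.dept
7 | fin
After ORDER BY (1 rows):
parts.amt | parts.dept
7 | fin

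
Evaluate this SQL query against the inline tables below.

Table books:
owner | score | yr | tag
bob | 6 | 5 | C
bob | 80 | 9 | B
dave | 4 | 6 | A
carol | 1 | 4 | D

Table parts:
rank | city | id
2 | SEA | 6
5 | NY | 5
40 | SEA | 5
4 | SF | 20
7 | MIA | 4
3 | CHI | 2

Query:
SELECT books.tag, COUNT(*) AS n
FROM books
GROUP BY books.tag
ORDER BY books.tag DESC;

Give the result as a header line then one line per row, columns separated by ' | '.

After GROUP BY (4 rows):
books.tag | n
C | 1
B | 1
A | 1
D | 1
After ORDER BY (4 rows):
books.tag | n
D | 1
C | 1
B | 1
A | 1

== RESULT ==
books.tag | n
D | 1
C | 1
B | 1
A | 1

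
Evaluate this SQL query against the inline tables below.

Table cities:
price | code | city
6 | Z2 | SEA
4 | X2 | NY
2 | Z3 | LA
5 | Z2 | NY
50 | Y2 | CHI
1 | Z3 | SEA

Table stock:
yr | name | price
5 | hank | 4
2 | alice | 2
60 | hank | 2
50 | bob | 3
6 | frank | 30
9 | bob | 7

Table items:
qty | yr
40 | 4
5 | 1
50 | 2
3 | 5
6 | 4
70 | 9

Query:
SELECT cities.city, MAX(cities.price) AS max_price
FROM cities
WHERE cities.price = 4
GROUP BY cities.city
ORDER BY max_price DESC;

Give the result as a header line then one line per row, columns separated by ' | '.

== RESULT ==
cities.city | max_price
NY | 4

Derivation:
After WHERE (1 rows):
cities.price | cities.code | cities.city
4 | X2 | NY
After GROUP BY (1 rows):
cities.city | max_price
NY | 4
After ORDER BY (1 rows):
cities.city | max_price
NY | 4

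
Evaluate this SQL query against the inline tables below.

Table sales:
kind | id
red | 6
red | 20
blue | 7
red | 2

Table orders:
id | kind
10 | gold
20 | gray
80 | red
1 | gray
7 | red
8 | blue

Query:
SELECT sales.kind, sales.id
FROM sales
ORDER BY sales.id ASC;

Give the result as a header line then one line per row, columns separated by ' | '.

== RESULT ==
sales.kind | sales.id
red | 2
red | 6
blue | 7
red | 20

Derivation:
After SELECT (4 rows):
sales.kind | sales.id
red | 6
red | 20
blue | 7
red | 2
After ORDER BY (4 rows):
sales.kind | sales.id
red | 2
red | 6
blue | 7
red | 20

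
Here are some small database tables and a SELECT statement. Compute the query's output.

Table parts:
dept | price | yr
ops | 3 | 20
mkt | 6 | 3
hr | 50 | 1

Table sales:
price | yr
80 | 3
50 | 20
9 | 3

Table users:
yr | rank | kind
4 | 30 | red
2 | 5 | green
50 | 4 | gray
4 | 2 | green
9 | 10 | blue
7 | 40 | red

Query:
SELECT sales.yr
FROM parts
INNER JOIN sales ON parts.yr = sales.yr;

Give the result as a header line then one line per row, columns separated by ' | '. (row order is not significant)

After JOIN sales (3 rows):
parts.dept | parts.price | parts.yr | sales.price | sales.yr
ops | 3 | 20 | 50 | 20
mkt | 6 | 3 | 80 | 3
mkt | 6 | 3 | 9 | 3
After SELECT (3 rows):
sales.yr
20
3
3

== RESULT ==
sales.yr
20
3
3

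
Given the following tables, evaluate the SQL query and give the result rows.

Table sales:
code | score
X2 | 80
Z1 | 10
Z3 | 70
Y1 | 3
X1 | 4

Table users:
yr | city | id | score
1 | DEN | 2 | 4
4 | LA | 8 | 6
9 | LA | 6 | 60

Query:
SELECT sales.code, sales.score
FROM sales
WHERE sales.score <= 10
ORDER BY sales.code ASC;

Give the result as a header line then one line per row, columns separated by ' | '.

After WHERE (3 rows):
sales.code | sales.score
Z1 | 10
Y1 | 3
X1 | 4
After SELECT (3 rows):
sales.code | sales.score
Z1 | 10
Y1 | 3
X1 | 4
After ORDER BY (3 rows):
sales.code | sales.score
X1 | 4
Y1 | 3
Z1 | 10

== RESULT ==
sales.code | sales.score
X1 | 4
Y1 | 3
Z1 | 10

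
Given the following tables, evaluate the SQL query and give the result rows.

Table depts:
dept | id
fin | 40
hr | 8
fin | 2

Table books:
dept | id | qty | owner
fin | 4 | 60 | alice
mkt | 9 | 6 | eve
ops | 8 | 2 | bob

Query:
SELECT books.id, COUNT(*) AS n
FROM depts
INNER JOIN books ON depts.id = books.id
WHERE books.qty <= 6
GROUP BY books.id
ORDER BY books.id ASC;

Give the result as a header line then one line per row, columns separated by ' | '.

After JOIN books (1 rows):
depts.dept | depts.id | books.dept | books.id | books.qty | books.owner
hr | 8 | ops | 8 | 2 | bob
After WHERE (1 rows):
depts.dept | depts.id | books.dept | books.id | books.qty | books.owner
hr | 8 | ops | 8 | 2 | bob
After GROUP BY (1 rows):
books.id | n
8 | 1
After ORDER BY (1 rows):
books.id | n
8 | 1

== RESULT ==
books.id | n
8 | 1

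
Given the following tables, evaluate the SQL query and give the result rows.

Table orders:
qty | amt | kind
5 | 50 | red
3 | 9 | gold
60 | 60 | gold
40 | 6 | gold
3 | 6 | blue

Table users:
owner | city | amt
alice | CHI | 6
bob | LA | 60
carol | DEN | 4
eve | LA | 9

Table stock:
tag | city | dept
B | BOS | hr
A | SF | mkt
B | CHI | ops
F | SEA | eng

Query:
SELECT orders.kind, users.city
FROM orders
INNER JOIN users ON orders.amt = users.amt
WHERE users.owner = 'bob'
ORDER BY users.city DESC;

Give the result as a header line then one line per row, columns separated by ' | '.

After JOIN users (4 rows):
orders.qty | orders.amt | orders.kind | users.owner | users.city | users.amt
3 | 9 | gold | eve | LA | 9
60 | 60 | gold | bob | LA | 60
40 | 6 | gold | alice | CHI | 6
3 | 6 | blue | alice | CHI | 6
After WHERE (1 rows):
orders.qty | orders.amt | orders.kind | users.owner | users.city | users.amt
60 | 60 | gold | bob | LA | 60
After SELECT (1 rows):
orders.kind | users.city
gold | LA
After ORDER BY (1 rows):
orders.kind | users.city
gold | LA

== RESULT ==
orders.kind | users.city
gold | LA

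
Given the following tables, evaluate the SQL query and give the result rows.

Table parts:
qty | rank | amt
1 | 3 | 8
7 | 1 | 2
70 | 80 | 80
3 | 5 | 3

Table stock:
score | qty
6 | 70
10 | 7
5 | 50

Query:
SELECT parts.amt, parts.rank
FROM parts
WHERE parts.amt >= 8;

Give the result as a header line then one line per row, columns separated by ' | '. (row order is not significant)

After WHERE (2 rows):
parts.qty | parts.rank | parts.amt
1 | 3 | 8
70 | 80 | 80
After SELECT (2 rows):
parts.amt | parts.rank
8 | 3
80 | 80

== RESULT ==
parts.amt | parts.rank
8 | 3
80 | 80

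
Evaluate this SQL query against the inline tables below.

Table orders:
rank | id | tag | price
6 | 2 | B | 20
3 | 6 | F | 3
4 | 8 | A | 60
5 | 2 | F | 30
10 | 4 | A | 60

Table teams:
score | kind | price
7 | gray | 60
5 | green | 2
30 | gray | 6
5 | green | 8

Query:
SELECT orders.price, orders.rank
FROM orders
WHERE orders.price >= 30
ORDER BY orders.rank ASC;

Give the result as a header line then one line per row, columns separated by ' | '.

After WHERE (3 rows):
orders.rank | orders.id | orders.tag | orders.price
4 | 8 | A | 60
5 | 2 | F | 30
10 | 4 | A | 60
After SELECT (3 rows):
orders.price | orders.rank
60 | 4
30 | 5
60 | 10
After ORDER BY (3 rows):
orders.price | orders.rank
60 | 4
30 | 5
60 | 10

== RESULT ==
orders.price | orders.rank
60 | 4
30 | 5
60 | 10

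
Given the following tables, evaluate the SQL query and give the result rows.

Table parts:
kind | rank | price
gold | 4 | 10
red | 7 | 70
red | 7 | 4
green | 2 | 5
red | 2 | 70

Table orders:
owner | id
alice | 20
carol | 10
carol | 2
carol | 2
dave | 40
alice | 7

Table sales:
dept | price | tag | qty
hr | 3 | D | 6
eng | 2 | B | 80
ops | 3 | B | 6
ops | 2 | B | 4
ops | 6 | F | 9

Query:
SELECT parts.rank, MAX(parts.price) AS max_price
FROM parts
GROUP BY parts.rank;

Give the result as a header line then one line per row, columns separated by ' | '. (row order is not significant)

After GROUP BY (3 rows):
parts.rank | max_price
4 | 10
7 | 70
2 | 70

== RESULT ==
parts.rank | max_price
4 | 10
7 | 70
2 | 70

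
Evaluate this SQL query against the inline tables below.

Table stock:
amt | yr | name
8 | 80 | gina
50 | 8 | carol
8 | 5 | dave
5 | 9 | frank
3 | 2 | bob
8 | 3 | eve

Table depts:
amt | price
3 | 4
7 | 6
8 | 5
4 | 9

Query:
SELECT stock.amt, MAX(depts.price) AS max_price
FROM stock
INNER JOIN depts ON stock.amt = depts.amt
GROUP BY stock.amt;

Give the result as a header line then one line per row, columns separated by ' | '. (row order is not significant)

== RESULT ==
stock.amt | max_price
8 | 5
3 | 4

Derivation:
After JOIN depts (4 rows):
stock.amt | stock.yr | stock.name | depts.amt | depts.price
8 | 80 | gina | 8 | 5
8 | 5 | dave | 8 | 5
3 | 2 | bob | 3 | 4
8 | 3 | eve | 8 | 5
After GROUP BY (2 rows):
stock.amt | max_price
8 | 5
3 | 4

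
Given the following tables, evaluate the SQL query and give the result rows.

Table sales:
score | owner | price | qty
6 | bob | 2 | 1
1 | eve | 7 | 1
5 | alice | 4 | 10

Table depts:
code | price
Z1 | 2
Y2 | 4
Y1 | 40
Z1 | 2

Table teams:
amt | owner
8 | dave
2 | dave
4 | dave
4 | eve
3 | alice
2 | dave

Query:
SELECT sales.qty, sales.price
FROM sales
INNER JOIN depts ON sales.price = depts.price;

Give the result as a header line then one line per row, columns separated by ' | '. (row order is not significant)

== RESULT ==
sales.qty | sales.price
1 | 2
1 | 2
10 | 4

Derivation:
After JOIN depts (3 rows):
sales.score | sales.owner | sales.price | sales.qty | depts.code | depts.price
6 | bob | 2 | 1 | Z1 | 2
6 | bob | 2 | 1 | Z1 | 2
5 | alice | 4 | 10 | Y2 | 4
After SELECT (3 rows):
sales.qty | sales.price
1 | 2
1 | 2
10 | 4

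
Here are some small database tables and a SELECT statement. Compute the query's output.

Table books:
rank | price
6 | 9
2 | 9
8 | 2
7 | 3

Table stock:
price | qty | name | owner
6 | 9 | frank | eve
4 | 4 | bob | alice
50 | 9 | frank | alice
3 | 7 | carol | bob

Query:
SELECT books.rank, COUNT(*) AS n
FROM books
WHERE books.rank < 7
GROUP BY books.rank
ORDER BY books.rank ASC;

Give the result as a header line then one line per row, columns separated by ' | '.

== RESULT ==
books.rank | n
2 | 1
6 | 1

Derivation:
After WHERE (2 rows):
books.rank | books.price
6 | 9
2 | 9
After GROUP BY (2 rows):
books.rank | n
6 | 1
2 | 1
After ORDER BY (2 rows):
books.rank | n
2 | 1
6 | 1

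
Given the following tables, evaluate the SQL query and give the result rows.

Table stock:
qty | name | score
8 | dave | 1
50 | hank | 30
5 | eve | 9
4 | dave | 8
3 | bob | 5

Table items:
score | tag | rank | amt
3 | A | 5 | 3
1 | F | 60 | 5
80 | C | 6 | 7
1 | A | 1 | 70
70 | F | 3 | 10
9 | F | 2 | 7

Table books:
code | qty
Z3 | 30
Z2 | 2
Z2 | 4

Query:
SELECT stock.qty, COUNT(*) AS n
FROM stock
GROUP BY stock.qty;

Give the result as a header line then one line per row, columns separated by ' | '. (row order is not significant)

After GROUP BY (5 rows):
stock.qty | n
8 | 1
50 | 1
5 | 1
4 | 1
3 | 1

== RESULT ==
stock.qty | n
8 | 1
50 | 1
5 | 1
4 | 1
3 | 1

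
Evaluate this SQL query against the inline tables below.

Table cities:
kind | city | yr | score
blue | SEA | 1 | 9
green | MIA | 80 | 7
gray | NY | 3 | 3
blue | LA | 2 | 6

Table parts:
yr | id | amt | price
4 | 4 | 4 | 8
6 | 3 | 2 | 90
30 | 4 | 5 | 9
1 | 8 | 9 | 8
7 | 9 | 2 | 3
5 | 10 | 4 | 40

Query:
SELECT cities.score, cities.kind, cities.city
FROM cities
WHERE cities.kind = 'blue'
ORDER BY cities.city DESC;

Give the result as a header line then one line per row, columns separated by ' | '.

After WHERE (2 rows):
cities.kind | cities.city | cities.yr | cities.score
blue | SEA | 1 | 9
blue | LA | 2 | 6
After SELECT (2 rows):
cities.score | cities.kind | cities.city
9 | blue | SEA
6 | blue | LA
After ORDER BY (2 rows):
cities.score | cities.kind | cities.city
9 | blue | SEA
6 | blue | LA

== RESULT ==
cities.score | cities.kind | cities.city
9 | blue | SEA
6 | blue | LA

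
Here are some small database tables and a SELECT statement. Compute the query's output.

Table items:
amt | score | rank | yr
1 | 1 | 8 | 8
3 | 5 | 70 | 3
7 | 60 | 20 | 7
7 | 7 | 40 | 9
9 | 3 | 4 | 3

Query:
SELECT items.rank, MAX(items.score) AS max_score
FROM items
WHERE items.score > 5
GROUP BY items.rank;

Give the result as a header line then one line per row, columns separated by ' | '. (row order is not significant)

After WHERE (2 rows):
items.amt | items.score | items.rank | items.yr
7 | 60 | 20 | 7
7 | 7 | 40 | 9
After GROUP BY (2 rows):
items.rank | max_score
20 | 60
40 | 7

== RESULT ==
items.rank | max_score
20 | 60
40 | 7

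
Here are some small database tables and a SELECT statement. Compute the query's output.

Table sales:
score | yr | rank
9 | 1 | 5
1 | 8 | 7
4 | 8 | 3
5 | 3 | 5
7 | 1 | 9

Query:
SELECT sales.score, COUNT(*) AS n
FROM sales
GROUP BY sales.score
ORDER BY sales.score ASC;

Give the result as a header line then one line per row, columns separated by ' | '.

== RESULT ==
sales.score | n
1 | 1
4 | 1
5 | 1
7 | 1
9 | 1

Derivation:
After GROUP BY (5 rows):
sales.score | n
9 | 1
1 | 1
4 | 1
5 | 1
7 | 1
After ORDER BY (5 rows):
sales.score | n
1 | 1
4 | 1
5 | 1
7 | 1
9 | 1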